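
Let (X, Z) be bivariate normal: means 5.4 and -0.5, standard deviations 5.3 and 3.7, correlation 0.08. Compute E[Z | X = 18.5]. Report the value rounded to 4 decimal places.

For a bivariate normal, E[Z | X=x] = μ_Z + ρ·(σ_Z/σ_X)·(x − μ_X).
E[Z | X=18.5] = -0.5 + (0.08)·(3.7/5.3)·(18.5 − (5.4)) = -0.5 + (0.055849)·(13.1) = 0.2316.

0.2316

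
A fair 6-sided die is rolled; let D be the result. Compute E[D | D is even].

4

Given D is even, D is equally likely to be any of {2, 4, 6}.
E[D | D is even] = (2 + 4 + 6) / 3 = 4.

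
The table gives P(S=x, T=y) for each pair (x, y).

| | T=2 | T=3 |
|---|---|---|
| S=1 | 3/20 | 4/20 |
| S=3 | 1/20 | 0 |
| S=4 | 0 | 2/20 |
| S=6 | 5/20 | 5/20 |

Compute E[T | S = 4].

3

P(S = 4) = 1/10.
Σ T·P over the event = 3·(2/20) = 3/10.
E[T | S = 4] = (3/10) / (1/10) = 3.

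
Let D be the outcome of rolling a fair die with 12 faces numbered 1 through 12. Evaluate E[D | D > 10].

23/2

Given D > 10, D is equally likely to be any of {11, 12}.
E[D | D > 10] = (11 + 12) / 2 = 23/2.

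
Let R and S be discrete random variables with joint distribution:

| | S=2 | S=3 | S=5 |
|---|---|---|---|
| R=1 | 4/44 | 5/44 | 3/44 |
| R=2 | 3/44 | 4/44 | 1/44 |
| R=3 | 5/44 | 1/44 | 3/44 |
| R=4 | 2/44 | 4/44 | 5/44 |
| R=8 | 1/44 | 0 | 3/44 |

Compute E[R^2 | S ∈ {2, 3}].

P(S ∈ {2, 3}) = 29/44.
Summing R^2·P(R=x,S=y) over the conditioning event gives 251/44.
E[R^2 | S ∈ {2, 3}] = (251/44) / (29/44) = 251/29.

251/29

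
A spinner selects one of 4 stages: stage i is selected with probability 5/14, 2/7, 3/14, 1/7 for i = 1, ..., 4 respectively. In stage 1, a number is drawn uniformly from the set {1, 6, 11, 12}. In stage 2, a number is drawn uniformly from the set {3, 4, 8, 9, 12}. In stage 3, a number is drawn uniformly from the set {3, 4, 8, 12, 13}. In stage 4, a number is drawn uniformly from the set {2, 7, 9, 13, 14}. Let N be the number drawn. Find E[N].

E[N | stage 1] = (1+6+11+12)/4 = 15/2.
E[N | stage 2] = (3+4+8+9+12)/5 = 36/5.
E[N | stage 3] = (3+4+8+12+13)/5 = 8.
E[N | stage 4] = (2+7+9+13+14)/5 = 9.
E[N] = (5/14)·(15/2) + (2/7)·(36/5) + (3/14)·(8) + (1/7)·(9) = 1083/140.

1083/140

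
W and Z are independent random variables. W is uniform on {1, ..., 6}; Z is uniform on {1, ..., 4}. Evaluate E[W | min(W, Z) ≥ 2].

P(min(W, Z) ≥ 2) = 5/8.
Summing W·P(x,y) over outcomes with min(W, Z) ≥ 2 gives 5/2.
E[W | min(W, Z) ≥ 2] = (5/2) / (5/8) = 4.

4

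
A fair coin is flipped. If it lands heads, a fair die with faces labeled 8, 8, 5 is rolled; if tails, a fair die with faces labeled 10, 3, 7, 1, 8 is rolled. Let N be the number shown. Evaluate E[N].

E[N | heads] = (8+8+5)/3 = 7.
E[N | tails] = (10+3+7+1+8)/5 = 29/5.
By the law of total expectation,
E[N] = (1/2)·(7) + (1/2)·(29/5) = 32/5.

32/5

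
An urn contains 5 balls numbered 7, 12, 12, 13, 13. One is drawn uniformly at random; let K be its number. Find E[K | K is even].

12

P(K is even) = 2/5.
Σ over the event: 12·2/5 = 24/5.
E[K | K is even] = (24/5) / (2/5) = 12.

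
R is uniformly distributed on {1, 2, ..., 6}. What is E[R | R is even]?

Given R is even, R is equally likely to be any of {2, 4, 6}.
E[R | R is even] = (2 + 4 + 6) / 3 = 4.

4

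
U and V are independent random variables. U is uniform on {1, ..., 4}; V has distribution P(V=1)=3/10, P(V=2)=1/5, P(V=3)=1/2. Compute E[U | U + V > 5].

P(U + V > 5) = 3/10.
Summing U·P(x,y) over outcomes with U + V > 5 gives 43/40.
E[U | U + V > 5] = (43/40) / (3/10) = 43/12.

43/12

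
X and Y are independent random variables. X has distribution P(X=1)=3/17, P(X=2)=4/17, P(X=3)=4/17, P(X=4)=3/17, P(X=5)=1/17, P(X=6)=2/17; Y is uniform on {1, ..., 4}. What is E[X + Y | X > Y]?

200/33

P(X > Y) = 33/68.
Summing (X+Y)·P(x,y) over outcomes with X > Y gives 50/17.
E[X + Y | X > Y] = (50/17) / (33/68) = 200/33.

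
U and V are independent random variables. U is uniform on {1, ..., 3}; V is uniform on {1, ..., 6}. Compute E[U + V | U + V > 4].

P(U + V > 4) = 2/3.
Summing (U+V)·P(x,y) over outcomes with U + V > 4 gives 79/18.
E[U + V | U + V > 4] = (79/18) / (2/3) = 79/12.

79/12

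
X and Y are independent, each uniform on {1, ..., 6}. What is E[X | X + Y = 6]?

3

Outcomes with X + Y = 6: (1,5), (2,4), (3,3), (4,2), (5,1), each with probability 1/36.
E[X | X + Y = 6] = (1 + 2 + 3 + 4 + 5) / 5 = 3.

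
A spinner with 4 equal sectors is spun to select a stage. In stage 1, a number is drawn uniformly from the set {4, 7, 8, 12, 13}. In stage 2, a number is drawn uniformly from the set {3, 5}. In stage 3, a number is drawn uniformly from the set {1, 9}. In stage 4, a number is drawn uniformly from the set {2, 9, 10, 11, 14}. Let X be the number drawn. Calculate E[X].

27/4

E[X | stage 1] = (4+7+8+12+13)/5 = 44/5.
E[X | stage 2] = (3+5)/2 = 4.
E[X | stage 3] = (1+9)/2 = 5.
E[X | stage 4] = (2+9+10+11+14)/5 = 46/5.
By the law of total expectation,
E[X] = (1/4)·(44/5) + (1/4)·(4) + (1/4)·(5) + (1/4)·(46/5) = 27/4.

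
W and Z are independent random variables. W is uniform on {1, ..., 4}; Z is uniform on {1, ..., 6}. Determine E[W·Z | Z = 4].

P(Z = 4) = 1/6.
Summing WZ·P(x,y) over outcomes with Z = 4 gives 5/3.
E[W·Z | Z = 4] = (5/3) / (1/6) = 10.

10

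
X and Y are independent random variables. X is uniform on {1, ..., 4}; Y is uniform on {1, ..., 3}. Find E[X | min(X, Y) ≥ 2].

3

Outcomes with min(X, Y) ≥ 2: (2,2), (2,3), (3,2), (3,3), (4,2), (4,3), each with probability 1/12.
E[X | min(X, Y) ≥ 2] = (2 + 2 + 3 + 3 + 4 + 4) / 6 = 3.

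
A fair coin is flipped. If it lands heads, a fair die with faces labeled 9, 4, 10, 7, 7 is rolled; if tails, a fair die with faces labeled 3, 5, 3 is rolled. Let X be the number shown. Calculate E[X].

83/15

E[X | heads] = (9+4+10+7+7)/5 = 37/5.
E[X | tails] = (3+5+3)/3 = 11/3.
E[X] = (1/2)·(37/5) + (1/2)·(11/3) = 83/15.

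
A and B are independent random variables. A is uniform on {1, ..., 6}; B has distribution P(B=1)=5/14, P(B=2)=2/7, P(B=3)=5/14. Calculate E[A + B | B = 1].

9/2

P(B = 1) = 5/14.
Summing (A+B)·P(x,y) over outcomes with B = 1 gives 45/28.
E[A + B | B = 1] = (45/28) / (5/14) = 9/2.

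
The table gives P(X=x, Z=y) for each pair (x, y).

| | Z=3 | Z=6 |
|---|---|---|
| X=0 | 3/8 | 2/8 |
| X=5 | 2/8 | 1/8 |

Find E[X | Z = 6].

5/3

P(Z = 6) = 3/8.
Σ X·P over the event = 0·(2/8) + 5·(1/8) = 5/8.
E[X | Z = 6] = (5/8) / (3/8) = 5/3.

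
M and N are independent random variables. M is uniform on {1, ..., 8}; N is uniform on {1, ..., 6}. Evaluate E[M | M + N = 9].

11/2

P(M + N = 9) = 1/8.
Summing M·P(x,y) over outcomes with M + N = 9 gives 11/16.
E[M | M + N = 9] = (11/16) / (1/8) = 11/2.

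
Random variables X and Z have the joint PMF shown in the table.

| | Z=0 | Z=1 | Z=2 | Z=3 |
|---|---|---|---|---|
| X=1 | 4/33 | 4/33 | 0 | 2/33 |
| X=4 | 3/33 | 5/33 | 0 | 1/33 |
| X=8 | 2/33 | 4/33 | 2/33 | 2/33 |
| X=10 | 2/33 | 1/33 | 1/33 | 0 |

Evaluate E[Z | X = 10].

P(X = 10) = 4/33.
Σ Z·P over the event = 0·(2/33) + 1·(1/33) + 2·(1/33) = 1/11.
E[Z | X = 10] = (1/11) / (4/33) = 3/4.

3/4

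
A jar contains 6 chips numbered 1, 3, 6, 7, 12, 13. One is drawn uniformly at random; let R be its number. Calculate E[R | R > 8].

25/2

P(R > 8) = 1/3.
Σ over the event: 12·1/6 + 13·1/6 = 25/6.
E[R | R > 8] = (25/6) / (1/3) = 25/2.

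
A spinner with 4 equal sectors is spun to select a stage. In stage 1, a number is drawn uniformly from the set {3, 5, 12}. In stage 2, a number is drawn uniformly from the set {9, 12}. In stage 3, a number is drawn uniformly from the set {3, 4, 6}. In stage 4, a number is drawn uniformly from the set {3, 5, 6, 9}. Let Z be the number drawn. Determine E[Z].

109/16

E[Z | stage 1] = (3+5+12)/3 = 20/3.
E[Z | stage 2] = (9+12)/2 = 21/2.
E[Z | stage 3] = (3+4+6)/3 = 13/3.
E[Z | stage 4] = (3+5+6+9)/4 = 23/4.
E[Z] = (1/4)·(20/3) + (1/4)·(21/2) + (1/4)·(13/3) + (1/4)·(23/4) = 109/16.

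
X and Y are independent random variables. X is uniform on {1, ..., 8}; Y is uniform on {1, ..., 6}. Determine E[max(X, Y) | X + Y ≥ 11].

71/10

P(X + Y ≥ 11) = 5/24.
Summing max(X,Y)·P(x,y) over outcomes with X + Y ≥ 11 gives 71/48.
E[max(X, Y) | X + Y ≥ 11] = (71/48) / (5/24) = 71/10.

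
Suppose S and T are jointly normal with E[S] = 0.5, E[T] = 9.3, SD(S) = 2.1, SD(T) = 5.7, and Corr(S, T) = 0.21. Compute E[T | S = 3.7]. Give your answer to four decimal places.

E[T | S=x] = μ_T + ρ(σ_T/σ_S)(x − μ_S) for jointly normal variables.
E[T | S=3.7] = 9.3 + (0.21)·(5.7/2.1)·(3.7 − (0.5)) = 9.3 + (0.57)·(3.2) = 11.1240.

11.1240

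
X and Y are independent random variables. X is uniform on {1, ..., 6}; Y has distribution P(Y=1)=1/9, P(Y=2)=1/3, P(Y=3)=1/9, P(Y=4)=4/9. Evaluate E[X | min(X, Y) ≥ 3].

P(min(X, Y) ≥ 3) = 10/27.
Summing X·P(x,y) over outcomes with min(X, Y) ≥ 3 gives 5/3.
E[X | min(X, Y) ≥ 3] = (5/3) / (10/27) = 9/2.

9/2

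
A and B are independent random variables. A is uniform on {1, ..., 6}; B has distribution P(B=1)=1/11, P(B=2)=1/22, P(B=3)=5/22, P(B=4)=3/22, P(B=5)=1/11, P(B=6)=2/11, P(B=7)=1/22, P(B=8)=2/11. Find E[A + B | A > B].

275/37

P(A > B) = 37/132.
Summing (A+B)·P(x,y) over outcomes with A > B gives 25/12.
E[A + B | A > B] = (25/12) / (37/132) = 275/37.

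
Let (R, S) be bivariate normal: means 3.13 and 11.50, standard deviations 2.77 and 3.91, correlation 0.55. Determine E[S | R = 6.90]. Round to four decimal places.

The regression of S on R has slope ρ·σ_S/σ_R and passes through (μ_R, μ_S).
E[S | R=6.90] = 11.50 + (0.55)·(3.91/2.77)·(6.90 − (3.13)) = 11.50 + (0.776354)·(3.77) = 14.4269.

14.4269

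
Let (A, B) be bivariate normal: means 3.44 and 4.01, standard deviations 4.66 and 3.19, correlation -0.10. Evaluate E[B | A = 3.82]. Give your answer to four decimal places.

For a bivariate normal, E[B | A=x] = μ_B + ρ·(σ_B/σ_A)·(x − μ_A).
E[B | A=3.82] = 4.01 + (-0.10)·(3.19/4.66)·(3.82 − (3.44)) = 4.01 + (-0.068455)·(0.38) = 3.9840.

3.9840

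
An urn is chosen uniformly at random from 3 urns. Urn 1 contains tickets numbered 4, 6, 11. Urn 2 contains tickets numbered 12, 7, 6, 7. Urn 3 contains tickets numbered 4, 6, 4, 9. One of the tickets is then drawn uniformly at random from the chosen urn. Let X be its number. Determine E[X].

E[X | urn 1] = (4+6+11)/3 = 7.
E[X | urn 2] = (12+7+6+7)/4 = 8.
E[X | urn 3] = (4+6+4+9)/4 = 23/4.
By the law of total expectation,
E[X] = (1/3)·(7) + (1/3)·(8) + (1/3)·(23/4) = 83/12.

83/12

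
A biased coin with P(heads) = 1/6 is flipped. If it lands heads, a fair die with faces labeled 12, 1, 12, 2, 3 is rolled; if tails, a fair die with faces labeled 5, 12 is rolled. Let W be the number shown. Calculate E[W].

97/12

E[W | heads] = (12+1+12+2+3)/5 = 6.
E[W | tails] = (5+12)/2 = 17/2.
By the law of total expectation,
E[W] = (1/6)·(6) + (5/6)·(17/2) = 97/12.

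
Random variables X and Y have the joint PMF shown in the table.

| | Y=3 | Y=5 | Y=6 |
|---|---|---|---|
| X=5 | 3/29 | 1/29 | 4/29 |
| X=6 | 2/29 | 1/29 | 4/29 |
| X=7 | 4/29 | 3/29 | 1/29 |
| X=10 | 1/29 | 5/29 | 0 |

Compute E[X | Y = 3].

P(Y = 3) = 10/29.
Σ X·P over the event = 5·(3/29) + 6·(2/29) + 7·(4/29) + 10·(1/29) = 65/29.
E[X | Y = 3] = (65/29) / (10/29) = 13/2.

13/2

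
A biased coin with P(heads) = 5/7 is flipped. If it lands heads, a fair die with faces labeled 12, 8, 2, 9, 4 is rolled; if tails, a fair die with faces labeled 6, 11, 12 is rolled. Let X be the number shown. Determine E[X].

E[X | heads] = (12+8+2+9+4)/5 = 7.
E[X | tails] = (6+11+12)/3 = 29/3.
E[X] = (5/7)·(7) + (2/7)·(29/3) = 163/21.

163/21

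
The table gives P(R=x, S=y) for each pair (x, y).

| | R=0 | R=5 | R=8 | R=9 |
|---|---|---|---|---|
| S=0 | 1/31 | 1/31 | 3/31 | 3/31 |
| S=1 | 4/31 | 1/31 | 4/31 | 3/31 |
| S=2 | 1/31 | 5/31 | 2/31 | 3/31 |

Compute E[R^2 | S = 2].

496/11

P(S = 2) = 11/31.
Σ R^2·P over the event = 0·(1/31) + 25·(5/31) + 64·(2/31) + 81·(3/31) = 16.
E[R^2 | S = 2] = (16) / (11/31) = 496/11.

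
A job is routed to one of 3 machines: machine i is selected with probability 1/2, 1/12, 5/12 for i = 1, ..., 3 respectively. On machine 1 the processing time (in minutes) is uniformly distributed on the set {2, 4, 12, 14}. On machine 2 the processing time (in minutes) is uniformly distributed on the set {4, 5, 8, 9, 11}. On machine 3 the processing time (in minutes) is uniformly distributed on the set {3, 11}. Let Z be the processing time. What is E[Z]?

E[Z | machine 1] = (2+4+12+14)/4 = 8.
E[Z | machine 2] = (4+5+8+9+11)/5 = 37/5.
E[Z | machine 3] = (3+11)/2 = 7.
By the law of total expectation,
E[Z] = (1/2)·(8) + (1/12)·(37/5) + (5/12)·(7) = 113/15.

113/15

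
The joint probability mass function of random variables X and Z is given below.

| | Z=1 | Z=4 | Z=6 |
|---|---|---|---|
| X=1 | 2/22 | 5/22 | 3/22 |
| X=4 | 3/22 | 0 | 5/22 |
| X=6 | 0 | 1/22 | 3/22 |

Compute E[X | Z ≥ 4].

52/17

P(Z ≥ 4) = 17/22.
Σ X·P over the event = 1·(5/22) + 1·(3/22) + 4·(5/22) + 6·(1/22) + 6·(3/22) = 26/11.
E[X | Z ≥ 4] = (26/11) / (17/22) = 52/17.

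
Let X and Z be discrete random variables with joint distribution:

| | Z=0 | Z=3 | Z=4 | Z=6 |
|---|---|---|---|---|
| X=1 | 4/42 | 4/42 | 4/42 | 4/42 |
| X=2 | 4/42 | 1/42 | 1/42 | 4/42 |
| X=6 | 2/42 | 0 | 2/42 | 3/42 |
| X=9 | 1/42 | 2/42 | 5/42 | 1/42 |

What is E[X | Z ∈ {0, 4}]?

96/23

P(Z ∈ {0, 4}) = 23/42.
Summing X·P(X=x,Z=y) over the conditioning event gives 16/7.
E[X | Z ∈ {0, 4}] = (16/7) / (23/42) = 96/23.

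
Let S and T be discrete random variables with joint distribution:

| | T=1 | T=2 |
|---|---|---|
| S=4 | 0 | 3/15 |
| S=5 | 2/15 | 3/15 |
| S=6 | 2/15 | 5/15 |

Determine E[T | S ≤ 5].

P(S ≤ 5) = 8/15.
Summing T·P(S=x,T=y) over the conditioning event gives 14/15.
E[T | S ≤ 5] = (14/15) / (8/15) = 7/4.

7/4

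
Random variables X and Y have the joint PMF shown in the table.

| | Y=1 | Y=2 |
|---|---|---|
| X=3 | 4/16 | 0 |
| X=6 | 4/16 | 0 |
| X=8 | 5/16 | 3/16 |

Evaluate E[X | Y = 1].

76/13

P(Y = 1) = 13/16.
Σ X·P over the event = 3·(4/16) + 6·(4/16) + 8·(5/16) = 19/4.
E[X | Y = 1] = (19/4) / (13/16) = 76/13.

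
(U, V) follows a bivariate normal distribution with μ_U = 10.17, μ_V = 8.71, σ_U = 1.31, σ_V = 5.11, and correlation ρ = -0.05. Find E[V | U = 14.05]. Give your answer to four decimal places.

For a bivariate normal, E[V | U=x] = μ_V + ρ·(σ_V/σ_U)·(x − μ_U).
E[V | U=14.05] = 8.71 + (-0.05)·(5.11/1.31)·(14.05 − (10.17)) = 8.71 + (-0.195038)·(3.88) = 7.9533.

7.9533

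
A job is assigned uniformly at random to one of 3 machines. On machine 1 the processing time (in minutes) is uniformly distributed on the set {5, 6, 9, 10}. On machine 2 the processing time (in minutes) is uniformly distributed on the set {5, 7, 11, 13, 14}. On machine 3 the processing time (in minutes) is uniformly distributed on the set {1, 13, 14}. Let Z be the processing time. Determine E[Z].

161/18

E[Z | machine 1] = (5+6+9+10)/4 = 15/2.
E[Z | machine 2] = (5+7+11+13+14)/5 = 10.
E[Z | machine 3] = (1+13+14)/3 = 28/3.
By the law of total expectation,
E[Z] = (1/3)·(15/2) + (1/3)·(10) + (1/3)·(28/3) = 161/18.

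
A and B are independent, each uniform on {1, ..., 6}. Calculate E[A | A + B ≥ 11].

P(A + B ≥ 11) = 1/12.
Summing A·P(x,y) over outcomes with A + B ≥ 11 gives 17/36.
E[A | A + B ≥ 11] = (17/36) / (1/12) = 17/3.

17/3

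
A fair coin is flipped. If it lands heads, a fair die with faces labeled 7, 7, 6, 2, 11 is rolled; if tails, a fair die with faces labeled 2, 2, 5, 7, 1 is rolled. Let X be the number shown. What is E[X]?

E[X | heads] = (7+7+6+2+11)/5 = 33/5.
E[X | tails] = (2+2+5+7+1)/5 = 17/5.
By the law of total expectation,
E[X] = (1/2)·(33/5) + (1/2)·(17/5) = 5.

5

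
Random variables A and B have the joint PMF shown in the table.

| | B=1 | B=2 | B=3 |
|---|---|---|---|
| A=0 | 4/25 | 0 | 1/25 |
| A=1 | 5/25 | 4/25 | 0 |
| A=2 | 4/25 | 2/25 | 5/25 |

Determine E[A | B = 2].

4/3

P(B = 2) = 6/25.
Σ A·P over the event = 1·(4/25) + 2·(2/25) = 8/25.
E[A | B = 2] = (8/25) / (6/25) = 4/3.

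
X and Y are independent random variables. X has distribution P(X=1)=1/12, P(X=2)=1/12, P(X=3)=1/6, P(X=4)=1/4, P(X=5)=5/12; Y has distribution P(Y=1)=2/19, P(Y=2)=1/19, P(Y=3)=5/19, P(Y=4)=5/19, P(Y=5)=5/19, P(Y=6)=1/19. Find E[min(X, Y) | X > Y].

P(X > Y) = 97/228.
Summing min(X,Y)·P(x,y) over outcomes with X > Y gives 131/114.
E[min(X, Y) | X > Y] = (131/114) / (97/228) = 262/97.

262/97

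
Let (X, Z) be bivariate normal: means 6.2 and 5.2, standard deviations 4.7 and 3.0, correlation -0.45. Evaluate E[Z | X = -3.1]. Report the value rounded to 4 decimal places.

7.8713

E[Z | X=x] = μ_Z + ρ(σ_Z/σ_X)(x − μ_X) for jointly normal variables.
E[Z | X=-3.1] = 5.2 + (-0.45)·(3.0/4.7)·(-3.1 − (6.2)) = 5.2 + (-0.287234)·(-9.3) = 7.8713.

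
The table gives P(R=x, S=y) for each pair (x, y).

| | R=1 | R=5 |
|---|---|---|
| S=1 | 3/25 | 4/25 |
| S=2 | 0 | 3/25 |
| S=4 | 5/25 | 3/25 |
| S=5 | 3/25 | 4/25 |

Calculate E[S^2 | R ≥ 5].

P(R ≥ 5) = 14/25.
Σ S^2·P over the event = 1·(4/25) + 4·(3/25) + 16·(3/25) + 25·(4/25) = 164/25.
E[S^2 | R ≥ 5] = (164/25) / (14/25) = 82/7.

82/7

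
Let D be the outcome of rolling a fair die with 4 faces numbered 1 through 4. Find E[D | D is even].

Given D is even, D is equally likely to be any of {2, 4}.
E[D | D is even] = (2 + 4) / 2 = 3.

3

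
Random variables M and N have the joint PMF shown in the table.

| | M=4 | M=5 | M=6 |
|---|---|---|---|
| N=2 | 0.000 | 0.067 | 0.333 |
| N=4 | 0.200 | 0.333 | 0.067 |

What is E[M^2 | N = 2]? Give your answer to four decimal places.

34.1575

P(N = 2) = 0.400.
Σ M^2·P over the event = 25·(0.067) + 36·(0.333) = 13.663.
E[M^2 | N = 2] = (13.663) / (0.400) = 34.1575.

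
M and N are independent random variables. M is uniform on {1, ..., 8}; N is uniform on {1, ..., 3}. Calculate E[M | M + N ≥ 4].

104/21

P(M + N ≥ 4) = 7/8.
Summing M·P(x,y) over outcomes with M + N ≥ 4 gives 13/3.
E[M | M + N ≥ 4] = (13/3) / (7/8) = 104/21.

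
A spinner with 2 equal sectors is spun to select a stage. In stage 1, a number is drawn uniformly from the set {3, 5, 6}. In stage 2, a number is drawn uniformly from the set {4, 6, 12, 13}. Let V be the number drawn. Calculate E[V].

161/24

E[V | stage 1] = (3+5+6)/3 = 14/3.
E[V | stage 2] = (4+6+12+13)/4 = 35/4.
E[V] = (1/2)·(14/3) + (1/2)·(35/4) = 161/24.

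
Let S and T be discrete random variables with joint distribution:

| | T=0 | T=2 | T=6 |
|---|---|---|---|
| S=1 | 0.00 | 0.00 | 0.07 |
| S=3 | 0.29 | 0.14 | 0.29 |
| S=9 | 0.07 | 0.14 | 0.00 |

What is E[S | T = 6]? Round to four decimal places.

P(T = 6) = 0.36.
Summing S·P(S=x,T=y) over the conditioning event gives 0.94.
E[S | T = 6] = (0.94) / (0.36) = 2.6111.

2.6111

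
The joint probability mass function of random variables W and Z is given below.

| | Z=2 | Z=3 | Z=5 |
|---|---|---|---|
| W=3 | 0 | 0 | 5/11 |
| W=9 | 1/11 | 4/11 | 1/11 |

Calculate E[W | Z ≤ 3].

9

P(Z ≤ 3) = 5/11.
Σ W·P over the event = 9·(1/11) + 9·(4/11) = 45/11.
E[W | Z ≤ 3] = (45/11) / (5/11) = 9.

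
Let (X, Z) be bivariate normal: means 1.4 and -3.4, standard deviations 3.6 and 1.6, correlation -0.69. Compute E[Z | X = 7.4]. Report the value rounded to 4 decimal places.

The regression of Z on X has slope ρ·σ_Z/σ_X and passes through (μ_X, μ_Z).
E[Z | X=7.4] = -3.4 + (-0.69)·(1.6/3.6)·(7.4 − (1.4)) = -3.4 + (-0.30667)·(6) = -5.2400.

-5.2400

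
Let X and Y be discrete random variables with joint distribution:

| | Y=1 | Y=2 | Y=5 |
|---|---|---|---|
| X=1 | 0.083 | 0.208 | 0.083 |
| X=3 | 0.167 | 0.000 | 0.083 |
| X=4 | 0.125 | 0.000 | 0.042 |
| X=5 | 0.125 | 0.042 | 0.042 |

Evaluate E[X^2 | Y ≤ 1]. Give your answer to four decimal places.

P(Y ≤ 1) = 0.500.
Σ X^2·P over the event = 1·(0.083) + 9·(0.167) + 16·(0.125) + 25·(0.125) = 6.711.
E[X^2 | Y ≤ 1] = (6.711) / (0.500) = 13.4220.

13.4220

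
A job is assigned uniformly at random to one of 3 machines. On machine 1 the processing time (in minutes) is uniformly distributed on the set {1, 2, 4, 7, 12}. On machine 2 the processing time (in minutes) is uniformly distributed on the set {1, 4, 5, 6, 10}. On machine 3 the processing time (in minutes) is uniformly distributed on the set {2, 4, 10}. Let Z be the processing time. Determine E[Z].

236/45

E[Z | machine 1] = (1+2+4+7+12)/5 = 26/5.
E[Z | machine 2] = (1+4+5+6+10)/5 = 26/5.
E[Z | machine 3] = (2+4+10)/3 = 16/3.
E[Z] = (1/3)·(26/5) + (1/3)·(26/5) + (1/3)·(16/3) = 236/45.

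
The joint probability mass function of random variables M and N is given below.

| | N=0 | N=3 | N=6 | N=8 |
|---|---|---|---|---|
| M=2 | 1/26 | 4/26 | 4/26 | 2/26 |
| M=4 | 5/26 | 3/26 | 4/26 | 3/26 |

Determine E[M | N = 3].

20/7

P(N = 3) = 7/26.
Σ M·P over the event = 2·(4/26) + 4·(3/26) = 10/13.
E[M | N = 3] = (10/13) / (7/26) = 20/7.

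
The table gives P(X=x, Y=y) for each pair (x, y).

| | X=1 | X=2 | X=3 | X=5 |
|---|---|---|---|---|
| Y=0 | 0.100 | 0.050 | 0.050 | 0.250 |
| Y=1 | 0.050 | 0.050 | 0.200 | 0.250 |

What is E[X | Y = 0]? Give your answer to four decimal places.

P(Y = 0) = 0.450.
Summing X·P(X=x,Y=y) over the conditioning event gives 1.600.
E[X | Y = 0] = (1.600) / (0.450) = 3.5556.

3.5556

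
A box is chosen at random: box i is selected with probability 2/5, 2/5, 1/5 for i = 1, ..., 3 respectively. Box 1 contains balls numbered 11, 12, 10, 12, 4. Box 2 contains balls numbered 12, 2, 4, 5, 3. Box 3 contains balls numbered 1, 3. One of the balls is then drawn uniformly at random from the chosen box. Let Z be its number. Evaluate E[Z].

E[Z | box 1] = (11+12+10+12+4)/5 = 49/5.
E[Z | box 2] = (12+2+4+5+3)/5 = 26/5.
E[Z | box 3] = (1+3)/2 = 2.
E[Z] = (2/5)·(49/5) + (2/5)·(26/5) + (1/5)·(2) = 32/5.

32/5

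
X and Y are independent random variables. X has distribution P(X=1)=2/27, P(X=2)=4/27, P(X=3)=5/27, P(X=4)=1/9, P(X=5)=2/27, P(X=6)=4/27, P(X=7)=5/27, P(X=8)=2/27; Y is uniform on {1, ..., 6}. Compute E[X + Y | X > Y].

268/31

P(X > Y) = 31/54.
Summing (X+Y)·P(x,y) over outcomes with X > Y gives 134/27.
E[X + Y | X > Y] = (134/27) / (31/54) = 268/31.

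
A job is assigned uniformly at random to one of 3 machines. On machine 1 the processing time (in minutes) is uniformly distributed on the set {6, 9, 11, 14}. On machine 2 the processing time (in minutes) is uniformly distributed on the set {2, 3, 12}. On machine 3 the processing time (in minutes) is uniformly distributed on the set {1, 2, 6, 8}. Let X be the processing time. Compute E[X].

E[X | machine 1] = (6+9+11+14)/4 = 10.
E[X | machine 2] = (2+3+12)/3 = 17/3.
E[X | machine 3] = (1+2+6+8)/4 = 17/4.
E[X] = (1/3)·(10) + (1/3)·(17/3) + (1/3)·(17/4) = 239/36.

239/36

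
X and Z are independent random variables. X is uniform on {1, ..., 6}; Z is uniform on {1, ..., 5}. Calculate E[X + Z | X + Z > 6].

25/3

P(X + Z > 6) = 1/2.
Summing (X+Z)·P(x,y) over outcomes with X + Z > 6 gives 25/6.
E[X + Z | X + Z > 6] = (25/6) / (1/2) = 25/3.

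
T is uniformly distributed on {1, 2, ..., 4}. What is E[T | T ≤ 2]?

Given T ≤ 2, T is equally likely to be any of {1, 2}.
E[T | T ≤ 2] = (1 + 2) / 2 = 3/2.

3/2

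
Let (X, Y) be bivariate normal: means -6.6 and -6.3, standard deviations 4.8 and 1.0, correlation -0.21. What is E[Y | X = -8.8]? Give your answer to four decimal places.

For a bivariate normal, E[Y | X=x] = μ_Y + ρ·(σ_Y/σ_X)·(x − μ_X).
E[Y | X=-8.8] = -6.3 + (-0.21)·(1.0/4.8)·(-8.8 − (-6.6)) = -6.3 + (-0.04375)·(-2.2) = -6.2038.

-6.2038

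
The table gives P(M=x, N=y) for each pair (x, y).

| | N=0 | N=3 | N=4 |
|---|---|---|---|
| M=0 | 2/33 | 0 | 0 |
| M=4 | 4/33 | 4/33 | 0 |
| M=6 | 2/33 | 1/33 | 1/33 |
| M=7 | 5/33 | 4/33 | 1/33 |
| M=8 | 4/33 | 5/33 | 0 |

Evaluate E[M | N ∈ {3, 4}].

103/16

P(N ∈ {3, 4}) = 16/33.
Σ M·P over the event = 4·(4/33) + 6·(1/33) + 6·(1/33) + 7·(4/33) + 7·(1/33) + 8·(5/33) = 103/33.
E[M | N ∈ {3, 4}] = (103/33) / (16/33) = 103/16.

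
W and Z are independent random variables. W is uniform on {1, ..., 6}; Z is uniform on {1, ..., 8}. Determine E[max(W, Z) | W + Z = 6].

21/5

P(W + Z = 6) = 5/48.
Summing max(W,Z)·P(x,y) over outcomes with W + Z = 6 gives 7/16.
E[max(W, Z) | W + Z = 6] = (7/16) / (5/48) = 21/5.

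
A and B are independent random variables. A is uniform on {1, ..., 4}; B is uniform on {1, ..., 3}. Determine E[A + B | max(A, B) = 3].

24/5

Outcomes with max(A, B) = 3: (1,3), (2,3), (3,1), (3,2), (3,3), each with probability 1/12.
E[A + B | max(A, B) = 3] = (4 + 5 + 4 + 5 + 6) / 5 = 24/5.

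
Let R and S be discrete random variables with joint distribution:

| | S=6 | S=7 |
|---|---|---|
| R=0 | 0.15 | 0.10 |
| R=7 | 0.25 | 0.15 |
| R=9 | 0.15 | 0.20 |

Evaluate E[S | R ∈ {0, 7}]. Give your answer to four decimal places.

6.3846

P(R ∈ {0, 7}) = 0.65.
Σ S·P over the event = 6·(0.15) + 7·(0.10) + 6·(0.25) + 7·(0.15) = 4.15.
E[S | R ∈ {0, 7}] = (4.15) / (0.65) = 6.3846.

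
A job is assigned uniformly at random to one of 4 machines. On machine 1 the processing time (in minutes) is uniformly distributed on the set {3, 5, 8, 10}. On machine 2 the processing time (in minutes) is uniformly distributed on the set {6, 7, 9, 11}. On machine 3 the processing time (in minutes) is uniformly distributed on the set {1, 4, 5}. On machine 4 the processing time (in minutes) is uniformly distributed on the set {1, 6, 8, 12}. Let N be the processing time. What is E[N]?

149/24

E[N | machine 1] = (3+5+8+10)/4 = 13/2.
E[N | machine 2] = (6+7+9+11)/4 = 33/4.
E[N | machine 3] = (1+4+5)/3 = 10/3.
E[N | machine 4] = (1+6+8+12)/4 = 27/4.
By the law of total expectation,
E[N] = (1/4)·(13/2) + (1/4)·(33/4) + (1/4)·(10/3) + (1/4)·(27/4) = 149/24.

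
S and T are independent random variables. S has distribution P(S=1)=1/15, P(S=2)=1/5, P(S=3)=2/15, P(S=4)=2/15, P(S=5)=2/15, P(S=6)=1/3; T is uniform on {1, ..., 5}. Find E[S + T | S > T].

P(S > T) = 46/75.
Summing (S+T)·P(x,y) over outcomes with S > T gives 116/25.
E[S + T | S > T] = (116/25) / (46/75) = 174/23.

174/23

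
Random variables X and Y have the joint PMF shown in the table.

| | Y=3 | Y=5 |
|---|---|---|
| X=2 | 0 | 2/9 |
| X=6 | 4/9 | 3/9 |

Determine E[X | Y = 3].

6

P(Y = 3) = 4/9.
Σ X·P over the event = 6·(4/9) = 8/3.
E[X | Y = 3] = (8/3) / (4/9) = 6.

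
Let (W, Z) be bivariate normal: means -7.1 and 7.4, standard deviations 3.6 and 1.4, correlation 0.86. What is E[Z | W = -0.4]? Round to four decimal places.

The regression of Z on W has slope ρ·σ_Z/σ_W and passes through (μ_W, μ_Z).
E[Z | W=-0.4] = 7.4 + (0.86)·(1.4/3.6)·(-0.4 − (-7.1)) = 7.4 + (0.334444)·(6.7) = 9.6408.

9.6408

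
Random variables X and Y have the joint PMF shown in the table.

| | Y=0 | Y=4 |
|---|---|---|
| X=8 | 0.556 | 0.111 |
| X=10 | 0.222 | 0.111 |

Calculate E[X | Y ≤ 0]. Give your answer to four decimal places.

8.5707

P(Y ≤ 0) = 0.778.
Summing X·P(X=x,Y=y) over the conditioning event gives 6.668.
E[X | Y ≤ 0] = (6.668) / (0.778) = 8.5707.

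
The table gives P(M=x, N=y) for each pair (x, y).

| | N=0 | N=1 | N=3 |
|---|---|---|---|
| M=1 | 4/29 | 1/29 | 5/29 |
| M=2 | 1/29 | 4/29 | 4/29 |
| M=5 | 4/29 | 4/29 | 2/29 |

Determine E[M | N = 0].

26/9

P(N = 0) = 9/29.
Σ M·P over the event = 1·(4/29) + 2·(1/29) + 5·(4/29) = 26/29.
E[M | N = 0] = (26/29) / (9/29) = 26/9.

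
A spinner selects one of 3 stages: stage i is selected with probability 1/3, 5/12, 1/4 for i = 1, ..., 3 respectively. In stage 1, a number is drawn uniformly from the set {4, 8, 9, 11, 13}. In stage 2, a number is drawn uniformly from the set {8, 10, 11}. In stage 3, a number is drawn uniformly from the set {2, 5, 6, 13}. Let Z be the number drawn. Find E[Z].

E[Z | stage 1] = (4+8+9+11+13)/5 = 9.
E[Z | stage 2] = (8+10+11)/3 = 29/3.
E[Z | stage 3] = (2+5+6+13)/4 = 13/2.
E[Z] = (1/3)·(9) + (5/12)·(29/3) + (1/4)·(13/2) = 623/72.

623/72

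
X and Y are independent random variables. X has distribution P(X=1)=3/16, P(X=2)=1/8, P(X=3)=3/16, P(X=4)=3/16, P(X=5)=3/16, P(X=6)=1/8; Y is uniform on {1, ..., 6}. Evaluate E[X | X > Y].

P(X > Y) = 13/32.
Summing X·P(x,y) over outcomes with X > Y gives 89/48.
E[X | X > Y] = (89/48) / (13/32) = 178/39.

178/39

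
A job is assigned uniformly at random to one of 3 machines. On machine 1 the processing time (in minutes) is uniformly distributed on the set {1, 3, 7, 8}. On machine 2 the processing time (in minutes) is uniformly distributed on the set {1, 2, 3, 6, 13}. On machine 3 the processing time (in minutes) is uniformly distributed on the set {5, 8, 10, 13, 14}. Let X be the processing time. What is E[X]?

E[X | machine 1] = (1+3+7+8)/4 = 19/4.
E[X | machine 2] = (1+2+3+6+13)/5 = 5.
E[X | machine 3] = (5+8+10+13+14)/5 = 10.
By the law of total expectation,
E[X] = (1/3)·(19/4) + (1/3)·(5) + (1/3)·(10) = 79/12.

79/12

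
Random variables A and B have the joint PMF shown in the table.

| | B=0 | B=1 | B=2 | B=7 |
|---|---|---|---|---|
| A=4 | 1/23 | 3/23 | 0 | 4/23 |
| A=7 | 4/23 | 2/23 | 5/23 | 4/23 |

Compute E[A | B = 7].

P(B = 7) = 8/23.
Σ A·P over the event = 4·(4/23) + 7·(4/23) = 44/23.
E[A | B = 7] = (44/23) / (8/23) = 11/2.

11/2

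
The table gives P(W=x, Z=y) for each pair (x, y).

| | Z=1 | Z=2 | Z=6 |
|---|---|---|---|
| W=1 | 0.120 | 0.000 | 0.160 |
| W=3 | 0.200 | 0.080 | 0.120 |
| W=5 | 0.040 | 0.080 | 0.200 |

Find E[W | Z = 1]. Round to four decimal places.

P(Z = 1) = 0.360.
Σ W·P over the event = 1·(0.120) + 3·(0.200) + 5·(0.040) = 0.920.
E[W | Z = 1] = (0.920) / (0.360) = 2.5556.

2.5556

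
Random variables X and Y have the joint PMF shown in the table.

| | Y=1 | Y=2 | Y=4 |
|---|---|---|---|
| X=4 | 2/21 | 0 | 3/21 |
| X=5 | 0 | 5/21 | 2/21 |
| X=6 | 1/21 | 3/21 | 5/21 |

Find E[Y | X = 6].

P(X = 6) = 3/7.
Summing Y·P(X=x,Y=y) over the conditioning event gives 9/7.
E[Y | X = 6] = (9/7) / (3/7) = 3.

3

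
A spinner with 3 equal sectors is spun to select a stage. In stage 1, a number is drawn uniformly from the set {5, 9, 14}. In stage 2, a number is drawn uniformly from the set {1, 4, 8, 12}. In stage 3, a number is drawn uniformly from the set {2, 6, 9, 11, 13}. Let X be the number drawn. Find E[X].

E[X | stage 1] = (5+9+14)/3 = 28/3.
E[X | stage 2] = (1+4+8+12)/4 = 25/4.
E[X | stage 3] = (2+6+9+11+13)/5 = 41/5.
By the law of total expectation,
E[X] = (1/3)·(28/3) + (1/3)·(25/4) + (1/3)·(41/5) = 1427/180.

1427/180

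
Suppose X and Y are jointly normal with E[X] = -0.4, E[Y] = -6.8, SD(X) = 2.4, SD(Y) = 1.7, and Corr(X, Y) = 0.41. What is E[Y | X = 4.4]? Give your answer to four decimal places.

-5.4060

The regression of Y on X has slope ρ·σ_Y/σ_X and passes through (μ_X, μ_Y).
E[Y | X=4.4] = -6.8 + (0.41)·(1.7/2.4)·(4.4 − (-0.4)) = -6.8 + (0.29042)·(4.8) = -5.4060.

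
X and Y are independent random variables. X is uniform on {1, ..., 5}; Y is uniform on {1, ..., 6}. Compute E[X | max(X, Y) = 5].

35/9

Outcomes with max(X, Y) = 5: (1,5), (2,5), (3,5), (4,5), (5,1), (5,2), (5,3), (5,4), (5,5), each with probability 1/30.
E[X | max(X, Y) = 5] = (1 + 2 + 3 + 4 + 5 + 5 + 5 + 5 + 5) / 9 = 35/9.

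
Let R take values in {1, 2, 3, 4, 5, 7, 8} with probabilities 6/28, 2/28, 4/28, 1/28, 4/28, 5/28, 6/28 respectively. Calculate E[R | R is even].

56/9

P(R is even) = 9/28.
Σ over the event: 2·1/14 + 4·1/28 + 8·3/14 = 2.
E[R | R is even] = (2) / (9/28) = 56/9.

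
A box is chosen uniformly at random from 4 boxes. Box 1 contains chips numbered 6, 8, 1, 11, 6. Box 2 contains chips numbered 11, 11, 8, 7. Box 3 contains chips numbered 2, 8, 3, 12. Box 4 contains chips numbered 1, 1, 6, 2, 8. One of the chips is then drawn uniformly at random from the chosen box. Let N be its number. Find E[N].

51/8

E[N | box 1] = (6+8+1+11+6)/5 = 32/5.
E[N | box 2] = (11+11+8+7)/4 = 37/4.
E[N | box 3] = (2+8+3+12)/4 = 25/4.
E[N | box 4] = (1+1+6+2+8)/5 = 18/5.
By the law of total expectation,
E[N] = (1/4)·(32/5) + (1/4)·(37/4) + (1/4)·(25/4) + (1/4)·(18/5) = 51/8.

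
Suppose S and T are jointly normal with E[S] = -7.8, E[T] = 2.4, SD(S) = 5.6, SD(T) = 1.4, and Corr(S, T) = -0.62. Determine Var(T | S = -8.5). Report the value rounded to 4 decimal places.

The conditional variance in a bivariate normal is σ_T²(1 − ρ²), independent of x.
Var(T | S=-8.5) = (1.4)²·(1 − (-0.62)²) = 1.96·0.6156 = 1.2066.

1.2066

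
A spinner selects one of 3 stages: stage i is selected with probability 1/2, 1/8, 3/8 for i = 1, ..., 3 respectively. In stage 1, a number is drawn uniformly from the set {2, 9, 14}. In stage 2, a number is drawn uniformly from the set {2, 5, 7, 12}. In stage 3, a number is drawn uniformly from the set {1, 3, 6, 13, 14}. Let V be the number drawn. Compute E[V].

1861/240

E[V | stage 1] = (2+9+14)/3 = 25/3.
E[V | stage 2] = (2+5+7+12)/4 = 13/2.
E[V | stage 3] = (1+3+6+13+14)/5 = 37/5.
By the law of total expectation,
E[V] = (1/2)·(25/3) + (1/8)·(13/2) + (3/8)·(37/5) = 1861/240.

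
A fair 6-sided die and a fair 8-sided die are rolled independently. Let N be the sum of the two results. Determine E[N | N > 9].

34/3

P(N > 9) = 5/16.
Σ over the event: 10·5/48 + 11·1/12 + 12·1/16 + 13·1/24 + 14·1/48 = 85/24.
E[N | N > 9] = (85/24) / (5/16) = 34/3.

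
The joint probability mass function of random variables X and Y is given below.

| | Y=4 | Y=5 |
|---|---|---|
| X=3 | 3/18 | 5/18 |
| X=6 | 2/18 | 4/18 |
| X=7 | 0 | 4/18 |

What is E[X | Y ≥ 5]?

P(Y ≥ 5) = 13/18.
Σ X·P over the event = 3·(5/18) + 6·(4/18) + 7·(4/18) = 67/18.
E[X | Y ≥ 5] = (67/18) / (13/18) = 67/13.

67/13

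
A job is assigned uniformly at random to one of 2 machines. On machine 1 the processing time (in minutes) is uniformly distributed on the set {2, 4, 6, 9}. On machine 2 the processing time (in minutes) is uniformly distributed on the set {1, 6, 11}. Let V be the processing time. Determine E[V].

45/8

E[V | machine 1] = (2+4+6+9)/4 = 21/4.
E[V | machine 2] = (1+6+11)/3 = 6.
E[V] = (1/2)·(21/4) + (1/2)·(6) = 45/8.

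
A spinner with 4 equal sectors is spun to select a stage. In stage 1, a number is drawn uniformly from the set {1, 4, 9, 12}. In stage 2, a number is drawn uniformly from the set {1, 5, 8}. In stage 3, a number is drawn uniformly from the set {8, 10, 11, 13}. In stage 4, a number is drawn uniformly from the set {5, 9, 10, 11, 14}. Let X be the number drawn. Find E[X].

E[X | stage 1] = (1+4+9+12)/4 = 13/2.
E[X | stage 2] = (1+5+8)/3 = 14/3.
E[X | stage 3] = (8+10+11+13)/4 = 21/2.
E[X | stage 4] = (5+9+10+11+14)/5 = 49/5.
By the law of total expectation,
E[X] = (1/4)·(13/2) + (1/4)·(14/3) + (1/4)·(21/2) + (1/4)·(49/5) = 118/15.

118/15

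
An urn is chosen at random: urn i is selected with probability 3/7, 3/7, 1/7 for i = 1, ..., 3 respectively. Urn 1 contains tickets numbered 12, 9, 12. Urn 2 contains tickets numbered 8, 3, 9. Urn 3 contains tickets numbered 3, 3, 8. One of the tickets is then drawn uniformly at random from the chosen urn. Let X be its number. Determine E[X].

E[X | urn 1] = (12+9+12)/3 = 11.
E[X | urn 2] = (8+3+9)/3 = 20/3.
E[X | urn 3] = (3+3+8)/3 = 14/3.
E[X] = (3/7)·(11) + (3/7)·(20/3) + (1/7)·(14/3) = 173/21.

173/21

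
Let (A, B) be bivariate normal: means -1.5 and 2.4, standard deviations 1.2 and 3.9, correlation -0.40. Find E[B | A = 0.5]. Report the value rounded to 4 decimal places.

For a bivariate normal, E[B | A=x] = μ_B + ρ·(σ_B/σ_A)·(x − μ_A).
E[B | A=0.5] = 2.4 + (-0.40)·(3.9/1.2)·(0.5 − (-1.5)) = 2.4 + (-1.3)·(2) = -0.2000.

-0.2000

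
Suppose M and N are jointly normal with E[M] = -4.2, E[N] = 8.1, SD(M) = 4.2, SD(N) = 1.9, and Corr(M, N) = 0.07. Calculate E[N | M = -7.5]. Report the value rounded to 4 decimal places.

The regression of N on M has slope ρ·σ_N/σ_M and passes through (μ_M, μ_N).
E[N | M=-7.5] = 8.1 + (0.07)·(1.9/4.2)·(-7.5 − (-4.2)) = 8.1 + (0.031667)·(-3.3) = 7.9955.

7.9955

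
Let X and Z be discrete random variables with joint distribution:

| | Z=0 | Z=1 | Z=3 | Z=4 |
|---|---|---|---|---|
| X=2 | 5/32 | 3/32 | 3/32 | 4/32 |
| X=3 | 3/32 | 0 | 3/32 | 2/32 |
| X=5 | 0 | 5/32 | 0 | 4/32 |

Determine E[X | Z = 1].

P(Z = 1) = 1/4.
Σ X·P over the event = 2·(3/32) + 5·(5/32) = 31/32.
E[X | Z = 1] = (31/32) / (1/4) = 31/8.

31/8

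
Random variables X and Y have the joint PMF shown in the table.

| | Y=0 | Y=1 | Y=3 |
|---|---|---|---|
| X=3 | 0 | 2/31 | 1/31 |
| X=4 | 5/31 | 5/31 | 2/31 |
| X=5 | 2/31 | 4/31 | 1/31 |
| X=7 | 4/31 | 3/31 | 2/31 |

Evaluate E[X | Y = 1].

67/14

P(Y = 1) = 14/31.
Σ X·P over the event = 3·(2/31) + 4·(5/31) + 5·(4/31) + 7·(3/31) = 67/31.
E[X | Y = 1] = (67/31) / (14/31) = 67/14.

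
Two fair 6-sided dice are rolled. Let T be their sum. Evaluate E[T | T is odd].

7

P(T is odd) = 1/2.
Σ over the event: 3·1/18 + 5·1/9 + 7·1/6 + 9·1/9 + 11·1/18 = 7/2.
E[T | T is odd] = (7/2) / (1/2) = 7.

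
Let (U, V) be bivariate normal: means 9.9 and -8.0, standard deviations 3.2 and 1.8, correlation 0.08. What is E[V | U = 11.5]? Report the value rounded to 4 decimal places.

-7.9280

The regression of V on U has slope ρ·σ_V/σ_U and passes through (μ_U, μ_V).
E[V | U=11.5] = -8.0 + (0.08)·(1.8/3.2)·(11.5 − (9.9)) = -8.0 + (0.045)·(1.6) = -7.9280.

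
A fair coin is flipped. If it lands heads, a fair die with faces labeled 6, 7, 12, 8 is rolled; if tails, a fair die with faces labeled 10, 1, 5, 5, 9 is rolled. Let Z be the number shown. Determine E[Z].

57/8

E[Z | heads] = (6+7+12+8)/4 = 33/4.
E[Z | tails] = (10+1+5+5+9)/5 = 6.
E[Z] = (1/2)·(33/4) + (1/2)·(6) = 57/8.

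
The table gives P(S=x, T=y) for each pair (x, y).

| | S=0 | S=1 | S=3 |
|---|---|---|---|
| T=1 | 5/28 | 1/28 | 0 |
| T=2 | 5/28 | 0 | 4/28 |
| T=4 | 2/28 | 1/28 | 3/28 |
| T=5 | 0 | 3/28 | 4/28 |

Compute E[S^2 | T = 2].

P(T = 2) = 9/28.
Σ S^2·P over the event = 0·(5/28) + 9·(4/28) = 9/7.
E[S^2 | T = 2] = (9/7) / (9/28) = 4.

4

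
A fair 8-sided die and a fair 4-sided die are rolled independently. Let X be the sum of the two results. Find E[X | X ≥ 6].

92/11

P(X ≥ 6) = 11/16.
Σ over the event: 6·1/8 + 7·1/8 + 8·1/8 + 9·1/8 + 10·3/32 + 11·1/16 + 12·1/32 = 23/4.
E[X | X ≥ 6] = (23/4) / (11/16) = 92/11.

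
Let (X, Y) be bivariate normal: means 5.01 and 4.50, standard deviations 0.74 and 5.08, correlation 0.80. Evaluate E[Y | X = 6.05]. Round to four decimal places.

10.2116

E[Y | X=x] = μ_Y + ρ(σ_Y/σ_X)(x − μ_X) for jointly normal variables.
E[Y | X=6.05] = 4.50 + (0.80)·(5.08/0.74)·(6.05 − (5.01)) = 4.50 + (5.4919)·(1.04) = 10.2116.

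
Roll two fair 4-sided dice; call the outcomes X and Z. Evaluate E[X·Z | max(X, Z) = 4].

64/7

P(max(X, Z) = 4) = 7/16.
Summing XZ·P(x,y) over outcomes with max(X, Z) = 4 gives 4.
E[X·Z | max(X, Z) = 4] = (4) / (7/16) = 64/7.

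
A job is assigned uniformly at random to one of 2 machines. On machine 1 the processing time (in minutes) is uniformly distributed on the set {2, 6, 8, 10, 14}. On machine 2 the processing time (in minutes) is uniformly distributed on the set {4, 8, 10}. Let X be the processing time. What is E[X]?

23/3

E[X | machine 1] = (2+6+8+10+14)/5 = 8.
E[X | machine 2] = (4+8+10)/3 = 22/3.
By the law of total expectation,
E[X] = (1/2)·(8) + (1/2)·(22/3) = 23/3.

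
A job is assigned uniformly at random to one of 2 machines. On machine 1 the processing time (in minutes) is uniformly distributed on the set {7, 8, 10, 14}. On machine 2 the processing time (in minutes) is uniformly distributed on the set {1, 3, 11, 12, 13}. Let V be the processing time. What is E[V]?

71/8

E[V | machine 1] = (7+8+10+14)/4 = 39/4.
E[V | machine 2] = (1+3+11+12+13)/5 = 8.
E[V] = (1/2)·(39/4) + (1/2)·(8) = 71/8.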